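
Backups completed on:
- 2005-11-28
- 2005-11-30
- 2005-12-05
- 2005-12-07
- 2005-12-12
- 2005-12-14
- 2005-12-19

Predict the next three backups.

2005-12-21, 2005-12-26, 2005-12-28

Every event lands on a Monday or Wednesday (gaps cycle 2, 5, 2, 5, 2, 5).
So the schedule is: every Monday and Wednesday.
Next Wednesday: 2005-12-21.
Next Monday: 2005-12-26.
Next Wednesday: 2005-12-28.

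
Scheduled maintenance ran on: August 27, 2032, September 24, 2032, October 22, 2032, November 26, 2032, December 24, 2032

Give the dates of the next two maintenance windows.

These are Fridays at 28- or 35-day spacing (28, 28, 35, 28).
The pattern: 4th Friday of the month.
4th Friday of January 2033: January 28, 2033.
February 2033 — 4th Friday is February 25, 2033.

January 28, 2033; February 25, 2033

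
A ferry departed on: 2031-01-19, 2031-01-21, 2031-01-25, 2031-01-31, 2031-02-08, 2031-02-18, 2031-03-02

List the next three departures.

2031-03-16, 2031-04-01, 2031-04-19

The spacing grows by 2 each time: 2, 4, 6, 8, 10, 12 days.
Next gap: 14 days. 2031-03-02 + 14 days = 2031-03-16.
Next gap: 16 days. 2031-03-16 + 16 days = 2031-04-01.
Next gap: 18 days. 2031-04-01 + 18 days = 2031-04-19.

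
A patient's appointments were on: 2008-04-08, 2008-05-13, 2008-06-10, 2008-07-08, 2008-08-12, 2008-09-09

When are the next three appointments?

Gaps: 35, 28, 28, 35, 28 days — a mix of 28 and 35. Every date is a Tuesday.
Each is the 2nd Tuesday of its month.
October 2008 — 2nd Tuesday is 2008-10-14.
2nd Tuesday of November 2008: 2008-11-11.
2nd Tuesday of December 2008: 2008-12-09.

2008-10-14, 2008-11-11, 2008-12-09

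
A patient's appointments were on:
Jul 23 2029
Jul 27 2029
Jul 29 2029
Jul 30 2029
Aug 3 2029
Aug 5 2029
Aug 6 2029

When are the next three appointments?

The gap pattern 4, 2, 1, 4, 2, 1 repeats every 3 events.
These are the Mondays, Fridays and Sundays of each week.
Next Friday: Aug 10 2029.
The following Sunday is Aug 12 2029.
The following Monday is Aug 13 2029.

Aug 10 2029, Aug 12 2029, Aug 13 2029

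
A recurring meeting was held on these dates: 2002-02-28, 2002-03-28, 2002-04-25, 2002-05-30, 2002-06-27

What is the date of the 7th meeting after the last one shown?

2003-01-30

These are Thursdays with 28, 28, 35, 28-day gaps.
Each is the final Thursday of its month — 2002-05-30 is past the 28th, so '4th Thursday' doesn't fit.
Last Thursday of July 2002: 2002-07-25.
Last Thursday of August 2002: 2002-08-29.
Last Thursday of September 2002: 2002-09-26.
Last Thursday of October 2002: 2002-10-31.
November 2002 ends with Thursday 2002-11-28.
Last Thursday of December 2002: 2002-12-26.
Last Thursday of January 2003: 2003-01-30.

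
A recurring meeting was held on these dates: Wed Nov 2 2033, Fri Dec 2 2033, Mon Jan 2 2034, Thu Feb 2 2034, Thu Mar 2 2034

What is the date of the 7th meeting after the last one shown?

Mon Oct 2 2034

The day-of-month is always 2 (30, 31, 31, 28 days between events).
So this recurs on the 2nd of each month.
April 2034: Sun Apr 2 2034.
Next: May 2034 → Tue May 2 2034.
June 2034: Fri Jun 2 2034.
Next: July 2034 → Sun Jul 2 2034.
Next: August 2034 → Wed Aug 2 2034.
September 2034: Sat Sep 2 2034.
Next: October 2034 → Mon Oct 2 2034.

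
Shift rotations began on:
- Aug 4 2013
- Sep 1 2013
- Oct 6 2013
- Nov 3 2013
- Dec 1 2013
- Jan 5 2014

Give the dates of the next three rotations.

These are Sundays at 28- or 35-day spacing (28, 35, 28, 28, 35).
The pattern: 1st Sunday of the month.
1st Sunday of February 2014: Feb 2 2014.
1st Sunday of March 2014: Mar 2 2014.
1st Sunday of April 2014: Apr 6 2014.

Feb 2 2014, Mar 2 2014, Apr 6 2014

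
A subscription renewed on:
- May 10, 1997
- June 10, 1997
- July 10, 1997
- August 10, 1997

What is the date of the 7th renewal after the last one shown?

March 10, 1998

The day-of-month is always 10 (31, 30, 31 days between events).
So this recurs on the 10th of each month.
Next: September 1997 → September 10, 1997.
October 1997: October 10, 1997.
Next: November 1997 → November 10, 1997.
Next: December 1997 → December 10, 1997.
Next: January 1998 → January 10, 1998.
Next: February 1998 → February 10, 1998.
Next: March 1998 → March 10, 1998.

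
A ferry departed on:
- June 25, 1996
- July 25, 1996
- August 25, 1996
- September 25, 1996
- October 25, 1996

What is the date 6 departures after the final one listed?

Each date is the 25th; the gaps (30, 31, 31, 30) track the month lengths.
The rule is the 25th of each month.
November 1996: November 25, 1996.
Next: December 1996 → December 25, 1996.
Next: January 1997 → January 25, 1997.
February 1997: February 25, 1997.
Next: March 1997 → March 25, 1997.
Next: April 1997 → April 25, 1997.

April 25, 1997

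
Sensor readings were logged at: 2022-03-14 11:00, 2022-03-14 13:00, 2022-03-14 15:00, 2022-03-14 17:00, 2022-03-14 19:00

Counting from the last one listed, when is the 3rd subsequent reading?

Gaps: 2, 2, 2, 2 hours — each event is 2 hours after the previous one.
2022-03-14 19:00 + 2 h = 2022-03-14 21:00.
2022-03-14 21:00 + 2 h = 2022-03-14 23:00.
2022-03-14 23:00 + 2 h = 2022-03-15 01:00.

2022-03-15 01:00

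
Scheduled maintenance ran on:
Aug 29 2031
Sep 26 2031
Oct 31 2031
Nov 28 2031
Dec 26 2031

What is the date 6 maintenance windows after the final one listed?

Every date is a Friday; gaps 28, 35, 28, 28 days.
Each is the last Friday of its month (at least one falls on the 29th or later, ruling out '4th Friday').
Last Friday of January 2032: Jan 30 2032.
February 2032 ends with Friday Feb 27 2032.
Last Friday of March 2032: Mar 26 2032.
April 2032 ends with Friday Apr 30 2032.
Last Friday of May 2032: May 28 2032.
June 2032 ends with Friday Jun 25 2032.

Jun 25 2032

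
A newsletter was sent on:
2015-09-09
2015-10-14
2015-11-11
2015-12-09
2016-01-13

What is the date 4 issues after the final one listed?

2016-05-11

These are Wednesdays at 28- or 35-day spacing (35, 28, 28, 35).
The pattern: 2nd Wednesday of the month.
2nd Wednesday of February 2016: 2016-02-10.
2nd Wednesday of March 2016: 2016-03-09.
2nd Wednesday of April 2016: 2016-04-13.
May 2016 — 2nd Wednesday is 2016-05-11.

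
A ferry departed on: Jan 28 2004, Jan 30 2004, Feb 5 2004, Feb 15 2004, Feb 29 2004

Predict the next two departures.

Mar 18 2004, Apr 9 2004

Intervals are 2, 6, 10, 14 days — an arithmetic progression with common difference 4.
Next gap: 18 days. Feb 29 2004 + 18 days = Mar 18 2004.
Next gap: 22 days. Mar 18 2004 + 22 days = Apr 9 2004.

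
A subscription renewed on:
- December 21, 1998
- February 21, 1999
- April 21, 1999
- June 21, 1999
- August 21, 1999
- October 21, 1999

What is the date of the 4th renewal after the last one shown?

Gaps: 62, 59, 61, 61, 61 days — not constant. Every event is on the 21st of the month.
Pattern: the 21st of every 2 months.
December 1999: December 21, 1999.
February 2000: February 21, 2000.
Next: April 2000 → April 21, 2000.
June 2000: June 21, 2000.

June 21, 2000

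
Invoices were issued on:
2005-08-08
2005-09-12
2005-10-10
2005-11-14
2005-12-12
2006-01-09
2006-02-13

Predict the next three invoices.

All dates are Mondays, 35, 28, 35, 28, 28, 35 days apart.
Specifically, the 2nd Monday of each month.
March 2006 — 2nd Monday is 2006-03-13.
2nd Monday of April 2006: 2006-04-10.
May 2006 — 2nd Monday is 2006-05-08.

2006-03-13, 2006-04-10, 2006-05-08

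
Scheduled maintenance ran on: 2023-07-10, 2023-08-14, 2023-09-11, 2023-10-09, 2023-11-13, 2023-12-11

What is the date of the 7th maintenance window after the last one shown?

2024-07-08

All dates are Mondays, 35, 28, 28, 35, 28 days apart.
Specifically, the 2nd Monday of each month.
January 2024 — 2nd Monday is 2024-01-08.
February 2024 — 2nd Monday is 2024-02-12.
March 2024 — 2nd Monday is 2024-03-11.
April 2024 — 2nd Monday is 2024-04-08.
2nd Monday of May 2024: 2024-05-13.
2nd Monday of June 2024: 2024-06-10.
July 2024 — 2nd Monday is 2024-07-08.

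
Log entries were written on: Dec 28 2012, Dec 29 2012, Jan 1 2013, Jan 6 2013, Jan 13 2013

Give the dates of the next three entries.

Jan 22 2013, Feb 2 2013, Feb 15 2013

Intervals are 1, 3, 5, 7 days — an arithmetic progression with common difference 2.
Next gap: 9 days. Jan 13 2013 + 9 days = Jan 22 2013.
Next gap: 11 days. Jan 22 2013 + 11 days = Feb 2 2013.
Next gap: 13 days. Feb 2 2013 + 13 days = Feb 15 2013.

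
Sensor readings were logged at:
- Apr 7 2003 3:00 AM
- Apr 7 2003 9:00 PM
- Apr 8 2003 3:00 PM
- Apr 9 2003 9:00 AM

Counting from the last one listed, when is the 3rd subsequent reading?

Gaps: 18, 18, 18 hours — each event is 18 hours after the previous one.
Apr 9 2003 9:00 AM + 18 h = Apr 10 2003 3:00 AM.
Apr 10 2003 3:00 AM + 18 h = Apr 10 2003 9:00 PM.
Apr 10 2003 9:00 PM + 18 h = Apr 11 2003 3:00 PM.

Apr 11 2003 3:00 PM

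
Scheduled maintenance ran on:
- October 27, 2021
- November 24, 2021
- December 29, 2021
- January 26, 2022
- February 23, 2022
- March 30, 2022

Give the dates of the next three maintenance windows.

Every date is a Wednesday; gaps 28, 35, 28, 28, 35 days.
Each is the last Wednesday of its month (at least one falls on the 29th or later, ruling out '4th Wednesday').
Last Wednesday of April 2022: April 27, 2022.
May 2022 ends with Wednesday May 25, 2022.
Last Wednesday of June 2022: June 29, 2022.

April 27, 2022; May 25, 2022; June 29, 2022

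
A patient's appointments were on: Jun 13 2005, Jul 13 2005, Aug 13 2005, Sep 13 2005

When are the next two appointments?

Oct 13 2005, Nov 13 2005

Gaps: 30, 31, 31 days — not constant. Every event is on the 13th of the month.
Pattern: the 13th of each month.
Next: October 2005 → Oct 13 2005.
Next: November 2005 → Nov 13 2005.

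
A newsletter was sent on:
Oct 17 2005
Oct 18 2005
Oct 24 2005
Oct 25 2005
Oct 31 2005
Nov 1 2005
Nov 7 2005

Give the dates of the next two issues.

Every event lands on a Monday or Tuesday (gaps cycle 1, 6, 1, 6, 1, 6).
So the schedule is: every Monday and Tuesday.
Next Tuesday: Nov 8 2005.
The following Monday is Nov 14 2005.

Nov 8 2005, Nov 14 2005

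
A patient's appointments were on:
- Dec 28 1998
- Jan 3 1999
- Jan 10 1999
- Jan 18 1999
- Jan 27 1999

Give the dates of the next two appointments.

Feb 6 1999, Feb 17 1999

Intervals are 6, 7, 8, 9 days — an arithmetic progression with common difference 1.
Next gap: 10 days. Jan 27 1999 + 10 days = Feb 6 1999.
Next gap: 11 days. Feb 6 1999 + 11 days = Feb 17 1999.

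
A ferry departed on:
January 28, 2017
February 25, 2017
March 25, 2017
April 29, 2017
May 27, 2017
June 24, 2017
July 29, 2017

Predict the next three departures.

These are Saturdays with 28, 28, 35, 28, 28, 35-day gaps.
Each is the final Saturday of its month — April 29, 2017 is past the 28th, so '4th Saturday' doesn't fit.
August 2017 ends with Saturday August 26, 2017.
September 2017 ends with Saturday September 30, 2017.
October 2017 ends with Saturday October 28, 2017.

August 26, 2017; September 30, 2017; October 28, 2017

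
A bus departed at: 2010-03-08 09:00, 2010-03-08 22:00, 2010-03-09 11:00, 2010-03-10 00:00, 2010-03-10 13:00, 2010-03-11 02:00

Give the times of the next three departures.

Gaps: 13, 13, 13, 13, 13 hours — each event is 13 hours after the previous one.
2010-03-11 02:00 + 13 h = 2010-03-11 15:00.
2010-03-11 15:00 + 13 h = 2010-03-12 04:00.
2010-03-12 04:00 + 13 h = 2010-03-12 17:00.

2010-03-11 15:00, 2010-03-12 04:00, 2010-03-12 17:00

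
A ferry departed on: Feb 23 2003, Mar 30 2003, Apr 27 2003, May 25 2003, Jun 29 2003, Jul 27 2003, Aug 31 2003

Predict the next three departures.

These are Sundays with 35, 28, 28, 35, 28, 35-day gaps.
Each is the final Sunday of its month — Mar 30 2003 is past the 28th, so '4th Sunday' doesn't fit.
September 2003 ends with Sunday Sep 28 2003.
Last Sunday of October 2003: Oct 26 2003.
November 2003 ends with Sunday Nov 30 2003.

Sep 28 2003, Oct 26 2003, Nov 30 2003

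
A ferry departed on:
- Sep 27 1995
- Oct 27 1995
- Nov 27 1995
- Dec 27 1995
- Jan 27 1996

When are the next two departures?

Feb 27 1996, Mar 27 1996

The day-of-month is always 27 (30, 31, 30, 31 days between events).
So this recurs on the 27th of each month.
February 1996: Feb 27 1996.
March 1996: Mar 27 1996.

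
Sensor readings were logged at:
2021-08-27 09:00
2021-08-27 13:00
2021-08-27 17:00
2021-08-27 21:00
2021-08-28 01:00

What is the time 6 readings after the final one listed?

The interval is a steady 4 hours (4, 4, 4, 4).
2021-08-28 01:00 + 4 h = 2021-08-28 05:00.
2021-08-28 05:00 + 4 h = 2021-08-28 09:00.
2021-08-28 09:00 + 4 h = 2021-08-28 13:00.
2021-08-28 13:00 + 4 h = 2021-08-28 17:00.
2021-08-28 17:00 + 4 h = 2021-08-28 21:00.
2021-08-28 21:00 + 4 h = 2021-08-29 01:00.

2021-08-29 01:00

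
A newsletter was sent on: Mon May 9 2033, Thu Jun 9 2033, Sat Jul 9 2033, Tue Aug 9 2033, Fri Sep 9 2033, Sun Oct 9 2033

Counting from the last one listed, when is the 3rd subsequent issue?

Mon Jan 9 2034

The day-of-month is always 9 (31, 30, 31, 31, 30 days between events).
So this recurs on the 9th of each month.
November 2033: Wed Nov 9 2033.
December 2033: Fri Dec 9 2033.
January 2034: Mon Jan 9 2034.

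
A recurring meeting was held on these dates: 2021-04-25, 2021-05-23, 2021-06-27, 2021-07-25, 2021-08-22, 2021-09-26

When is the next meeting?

2021-10-24

Gaps: 28, 35, 28, 28, 35 days — a mix of 28 and 35. Every date is a Sunday.
Each is the 4th Sunday of its month.
4th Sunday of October 2021: 2021-10-24.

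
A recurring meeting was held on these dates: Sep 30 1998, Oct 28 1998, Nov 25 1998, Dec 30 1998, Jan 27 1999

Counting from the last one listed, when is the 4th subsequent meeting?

May 26 1999

Every date is a Wednesday; gaps 28, 28, 35, 28 days.
Each is the last Wednesday of its month (at least one falls on the 29th or later, ruling out '4th Wednesday').
Last Wednesday of February 1999: Feb 24 1999.
Last Wednesday of March 1999: Mar 31 1999.
Last Wednesday of April 1999: Apr 28 1999.
Last Wednesday of May 1999: May 26 1999.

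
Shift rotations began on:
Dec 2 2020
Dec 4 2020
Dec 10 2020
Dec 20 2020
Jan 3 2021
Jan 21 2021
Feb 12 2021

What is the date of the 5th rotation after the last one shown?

Aug 1 2021

Intervals are 2, 6, 10, 14, 18, 22 days — an arithmetic progression with common difference 4.
Next gap: 26 days. Feb 12 2021 + 26 days = Mar 10 2021.
Next gap: 30 days. Mar 10 2021 + 30 days = Apr 9 2021.
Next gap: 34 days. Apr 9 2021 + 34 days = May 13 2021.
Next gap: 38 days. May 13 2021 + 38 days = Jun 20 2021.
Next gap: 42 days. Jun 20 2021 + 42 days = Aug 1 2021.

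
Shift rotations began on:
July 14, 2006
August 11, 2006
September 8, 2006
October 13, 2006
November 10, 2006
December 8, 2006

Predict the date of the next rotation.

January 12, 2007

Gaps: 28, 28, 35, 28, 28 days — a mix of 28 and 35. Every date is a Friday.
Each is the 2nd Friday of its month.
January 2007 — 2nd Friday is January 12, 2007.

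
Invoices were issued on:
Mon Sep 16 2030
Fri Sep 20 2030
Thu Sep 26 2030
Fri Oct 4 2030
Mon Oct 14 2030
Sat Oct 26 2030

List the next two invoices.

Sat Nov 9 2030, Mon Nov 25 2030

Intervals are 4, 6, 8, 10, 12 days — an arithmetic progression with common difference 2.
Next gap: 14 days. Sat Oct 26 2030 + 14 days = Sat Nov 9 2030.
Next gap: 16 days. Sat Nov 9 2030 + 16 days = Mon Nov 25 2030.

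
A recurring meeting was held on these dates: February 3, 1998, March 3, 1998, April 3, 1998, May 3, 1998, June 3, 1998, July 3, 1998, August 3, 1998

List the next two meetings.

The day-of-month is always 3 (28, 31, 30, 31, 30, 31 days between events).
So this recurs on the 3rd of each month.
September 1998: September 3, 1998.
Next: October 1998 → October 3, 1998.

September 3, 1998; October 3, 1998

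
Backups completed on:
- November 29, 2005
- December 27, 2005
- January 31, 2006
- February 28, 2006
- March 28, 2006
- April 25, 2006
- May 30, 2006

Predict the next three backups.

June 27, 2006; July 25, 2006; August 29, 2006

These are Tuesdays with 28, 35, 28, 28, 28, 35-day gaps.
Each is the final Tuesday of its month — November 29, 2005 is past the 28th, so '4th Tuesday' doesn't fit.
Last Tuesday of June 2006: June 27, 2006.
Last Tuesday of July 2006: July 25, 2006.
August 2006 ends with Tuesday August 29, 2006.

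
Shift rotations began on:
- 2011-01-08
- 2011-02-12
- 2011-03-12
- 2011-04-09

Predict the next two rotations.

These are Saturdays at 28- or 35-day spacing (35, 28, 28).
The pattern: 2nd Saturday of the month.
2nd Saturday of May 2011: 2011-05-14.
2nd Saturday of June 2011: 2011-06-11.

2011-05-14, 2011-06-11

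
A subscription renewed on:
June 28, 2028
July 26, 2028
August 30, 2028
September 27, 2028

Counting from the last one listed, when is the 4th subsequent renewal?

January 31, 2029

Every date is a Wednesday; gaps 28, 35, 28 days.
Each is the last Wednesday of its month (at least one falls on the 29th or later, ruling out '4th Wednesday').
October 2028 ends with Wednesday October 25, 2028.
Last Wednesday of November 2028: November 29, 2028.
Last Wednesday of December 2028: December 27, 2028.
January 2029 ends with Wednesday January 31, 2029.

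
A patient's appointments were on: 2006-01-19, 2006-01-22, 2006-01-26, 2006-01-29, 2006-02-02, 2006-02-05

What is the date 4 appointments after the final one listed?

The gap pattern 3, 4, 3, 4, 3 repeats every 2 events.
These are the Thursdays and Sundays of each week.
Next Thursday: 2006-02-09.
Next Sunday: 2006-02-12.
Next Thursday: 2006-02-16.
The following Sunday is 2006-02-19.

2006-02-19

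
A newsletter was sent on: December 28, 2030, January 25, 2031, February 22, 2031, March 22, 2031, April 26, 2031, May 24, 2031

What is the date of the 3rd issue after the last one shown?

Gaps: 28, 28, 28, 35, 28 days — a mix of 28 and 35. Every date is a Saturday.
Each is the 4th Saturday of its month.
June 2031 — 4th Saturday is June 28, 2031.
4th Saturday of July 2031: July 26, 2031.
August 2031 — 4th Saturday is August 23, 2031.

August 23, 2031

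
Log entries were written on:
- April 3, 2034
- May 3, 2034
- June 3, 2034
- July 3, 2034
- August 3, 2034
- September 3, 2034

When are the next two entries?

Each date is the 3rd; the gaps (30, 31, 30, 31, 31) track the month lengths.
The rule is the 3rd of each month.
October 2034: October 3, 2034.
November 2034: November 3, 2034.

October 3, 2034; November 3, 2034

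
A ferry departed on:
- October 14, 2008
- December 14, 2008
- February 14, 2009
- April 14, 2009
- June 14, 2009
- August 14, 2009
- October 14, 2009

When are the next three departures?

December 14, 2009; February 14, 2010; April 14, 2010

Each date is the 14th; the gaps (61, 62, 59, 61, 61, 61) track the month lengths.
The rule is the 14th of every 2 months.
December 2009: December 14, 2009.
February 2010: February 14, 2010.
April 2010: April 14, 2010.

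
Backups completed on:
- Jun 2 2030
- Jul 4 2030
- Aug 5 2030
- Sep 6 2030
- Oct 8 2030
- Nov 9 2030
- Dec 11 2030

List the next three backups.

Every event comes 32 days after the last (32, 32, 32, 32, 32, 32).
Dec 11 2030 + 32 days = Jan 12 2031.
Jan 12 2031 + 32 days = Feb 13 2031.
Feb 13 2031 + 32 days = Mar 17 2031.

Jan 12 2031, Feb 13 2031, Mar 17 2031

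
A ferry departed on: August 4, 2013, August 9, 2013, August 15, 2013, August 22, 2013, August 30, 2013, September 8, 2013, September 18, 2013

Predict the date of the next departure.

September 29, 2013

Intervals are 5, 6, 7, 8, 9, 10 days — an arithmetic progression with common difference 1.
Next gap: 11 days. September 18, 2013 + 11 days = September 29, 2013.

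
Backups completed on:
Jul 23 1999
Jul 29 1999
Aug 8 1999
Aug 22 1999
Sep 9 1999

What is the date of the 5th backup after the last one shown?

Gaps: 6, 10, 14, 18 days — each gap is 4 larger than the previous one.
Next gap: 22 days. Sep 9 1999 + 22 days = Oct 1 1999.
Next gap: 26 days. Oct 1 1999 + 26 days = Oct 27 1999.
Next gap: 30 days. Oct 27 1999 + 30 days = Nov 26 1999.
Next gap: 34 days. Nov 26 1999 + 34 days = Dec 30 1999.
Next gap: 38 days. Dec 30 1999 + 38 days = Feb 6 2000.

Feb 6 2000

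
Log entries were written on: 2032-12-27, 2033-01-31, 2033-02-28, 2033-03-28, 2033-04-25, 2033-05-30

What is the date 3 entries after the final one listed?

Every date is a Monday; gaps 35, 28, 28, 28, 35 days.
Each is the last Monday of its month (at least one falls on the 29th or later, ruling out '4th Monday').
Last Monday of June 2033: 2033-06-27.
July 2033 ends with Monday 2033-07-25.
August 2033 ends with Monday 2033-08-29.

2033-08-29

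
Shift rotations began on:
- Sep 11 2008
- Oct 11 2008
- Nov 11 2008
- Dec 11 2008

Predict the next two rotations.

Gaps: 30, 31, 30 days — not constant. Every event is on the 11th of the month.
Pattern: the 11th of each month.
Next: January 2009 → Jan 11 2009.
February 2009: Feb 11 2009.

Jan 11 2009, Feb 11 2009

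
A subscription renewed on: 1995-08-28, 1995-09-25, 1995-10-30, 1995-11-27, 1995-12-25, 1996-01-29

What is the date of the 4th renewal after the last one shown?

These are Mondays with 28, 35, 28, 28, 35-day gaps.
Each is the final Monday of its month — 1995-10-30 is past the 28th, so '4th Monday' doesn't fit.
February 1996 ends with Monday 1996-02-26.
Last Monday of March 1996: 1996-03-25.
Last Monday of April 1996: 1996-04-29.
May 1996 ends with Monday 1996-05-27.

1996-05-27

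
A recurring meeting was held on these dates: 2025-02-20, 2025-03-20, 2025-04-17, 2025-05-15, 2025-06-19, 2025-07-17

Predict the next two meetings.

Gaps: 28, 28, 28, 35, 28 days — a mix of 28 and 35. Every date is a Thursday.
Each is the 3rd Thursday of its month.
3rd Thursday of August 2025: 2025-08-21.
September 2025 — 3rd Thursday is 2025-09-18.

2025-08-21, 2025-09-18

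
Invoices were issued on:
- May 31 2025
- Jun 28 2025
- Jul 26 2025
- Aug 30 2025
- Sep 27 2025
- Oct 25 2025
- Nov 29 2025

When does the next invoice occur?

Dec 27 2025

These are Saturdays with 28, 28, 35, 28, 28, 35-day gaps.
Each is the final Saturday of its month — May 31 2025 is past the 28th, so '4th Saturday' doesn't fit.
Last Saturday of December 2025: Dec 27 2025.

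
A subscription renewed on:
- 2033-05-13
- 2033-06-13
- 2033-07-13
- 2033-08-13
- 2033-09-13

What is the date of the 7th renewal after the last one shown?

2034-04-13

Each date is the 13th; the gaps (31, 30, 31, 31) track the month lengths.
The rule is the 13th of each month.
October 2033: 2033-10-13.
Next: November 2033 → 2033-11-13.
December 2033: 2033-12-13.
January 2034: 2034-01-13.
February 2034: 2034-02-13.
March 2034: 2034-03-13.
April 2034: 2034-04-13.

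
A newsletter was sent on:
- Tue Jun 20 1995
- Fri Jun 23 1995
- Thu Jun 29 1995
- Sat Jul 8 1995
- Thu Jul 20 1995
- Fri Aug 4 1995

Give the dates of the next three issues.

Tue Aug 22 1995, Tue Sep 12 1995, Fri Oct 6 1995

Intervals are 3, 6, 9, 12, 15 days — an arithmetic progression with common difference 3.
Next gap: 18 days. Fri Aug 4 1995 + 18 days = Tue Aug 22 1995.
Next gap: 21 days. Tue Aug 22 1995 + 21 days = Tue Sep 12 1995.
Next gap: 24 days. Tue Sep 12 1995 + 24 days = Fri Oct 6 1995.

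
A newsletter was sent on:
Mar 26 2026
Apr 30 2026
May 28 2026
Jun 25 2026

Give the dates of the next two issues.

All Thursdays; the gaps (35, 28, 28) vary with month length.
This is the last Thursday of each month.
July 2026 ends with Thursday Jul 30 2026.
Last Thursday of August 2026: Aug 27 2026.

Jul 30 2026, Aug 27 2026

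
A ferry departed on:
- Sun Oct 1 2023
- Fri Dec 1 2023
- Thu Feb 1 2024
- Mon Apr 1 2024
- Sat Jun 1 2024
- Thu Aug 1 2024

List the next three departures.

Tue Oct 1 2024, Sun Dec 1 2024, Sat Feb 1 2025

Gaps: 61, 62, 60, 61, 61 days — not constant. Every event is on the 1st of the month.
Pattern: the 1st of every 2 months.
October 2024: Tue Oct 1 2024.
Next: December 2024 → Sun Dec 1 2024.
Next: February 2025 → Sat Feb 1 2025.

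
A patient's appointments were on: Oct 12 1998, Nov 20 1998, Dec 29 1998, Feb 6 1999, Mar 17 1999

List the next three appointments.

Every event comes 39 days after the last (39, 39, 39, 39).
Mar 17 1999 + 39 days = Apr 25 1999.
Apr 25 1999 + 39 days = Jun 3 1999.
Jun 3 1999 + 39 days = Jul 12 1999.

Apr 25 1999, Jun 3 1999, Jul 12 1999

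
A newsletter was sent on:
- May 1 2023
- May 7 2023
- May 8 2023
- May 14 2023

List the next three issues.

The gap pattern 6, 1, 6 repeats every 2 events.
These are the Mondays and Sundays of each week.
The following Monday is May 15 2023.
Next Sunday: May 21 2023.
The following Monday is May 22 2023.

May 15 2023, May 21 2023, May 22 2023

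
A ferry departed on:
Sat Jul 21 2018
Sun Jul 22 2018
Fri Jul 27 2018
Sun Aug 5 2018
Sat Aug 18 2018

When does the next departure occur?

Gaps: 1, 5, 9, 13 days — each gap is 4 larger than the previous one.
Next gap: 17 days. Sat Aug 18 2018 + 17 days = Tue Sep 4 2018.

Tue Sep 4 2018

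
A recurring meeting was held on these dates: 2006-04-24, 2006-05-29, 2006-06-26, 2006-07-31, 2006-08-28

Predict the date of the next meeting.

2006-09-25

These are Mondays with 35, 28, 35, 28-day gaps.
Each is the final Monday of its month — 2006-05-29 is past the 28th, so '4th Monday' doesn't fit.
Last Monday of September 2006: 2006-09-25.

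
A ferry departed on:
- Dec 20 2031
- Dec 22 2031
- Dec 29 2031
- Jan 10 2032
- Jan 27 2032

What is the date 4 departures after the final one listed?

May 24 2032

Gaps: 2, 7, 12, 17 days — each gap is 5 larger than the previous one.
Next gap: 22 days. Jan 27 2032 + 22 days = Feb 18 2032.
Next gap: 27 days. Feb 18 2032 + 27 days = Mar 16 2032.
Next gap: 32 days. Mar 16 2032 + 32 days = Apr 17 2032.
Next gap: 37 days. Apr 17 2032 + 37 days = May 24 2032.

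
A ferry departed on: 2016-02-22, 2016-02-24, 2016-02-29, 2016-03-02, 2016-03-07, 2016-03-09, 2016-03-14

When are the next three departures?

Gaps: 2, 5, 2, 5, 2, 5 days — not constant, but cyclic with period 2.
The events fall on every Monday and Wednesday.
Next Wednesday: 2016-03-16.
Next Monday: 2016-03-21.
The following Wednesday is 2016-03-23.

2016-03-16, 2016-03-21, 2016-03-23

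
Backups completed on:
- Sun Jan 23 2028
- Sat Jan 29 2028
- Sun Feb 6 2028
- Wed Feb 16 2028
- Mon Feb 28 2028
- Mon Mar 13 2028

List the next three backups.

Wed Mar 29 2028, Sun Apr 16 2028, Sat May 6 2028

The spacing grows by 2 each time: 6, 8, 10, 12, 14 days.
Next gap: 16 days. Mon Mar 13 2028 + 16 days = Wed Mar 29 2028.
Next gap: 18 days. Wed Mar 29 2028 + 18 days = Sun Apr 16 2028.
Next gap: 20 days. Sun Apr 16 2028 + 20 days = Sat May 6 2028.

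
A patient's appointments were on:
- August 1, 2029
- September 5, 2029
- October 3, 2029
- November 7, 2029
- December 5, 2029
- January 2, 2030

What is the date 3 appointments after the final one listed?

All dates are Wednesdays, 35, 28, 35, 28, 28 days apart.
Specifically, the 1st Wednesday of each month.
February 2030 — 1st Wednesday is February 6, 2030.
1st Wednesday of March 2030: March 6, 2030.
1st Wednesday of April 2030: April 3, 2030.

April 3, 2030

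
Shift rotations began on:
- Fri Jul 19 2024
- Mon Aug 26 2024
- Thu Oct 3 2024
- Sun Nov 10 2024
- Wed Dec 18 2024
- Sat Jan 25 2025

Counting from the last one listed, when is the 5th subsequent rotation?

Sun Aug 3 2025

Every event comes 38 days after the last (38, 38, 38, 38, 38).
Sat Jan 25 2025 + 38 days = Tue Mar 4 2025.
Tue Mar 4 2025 + 38 days = Fri Apr 11 2025.
Fri Apr 11 2025 + 38 days = Mon May 19 2025.
Mon May 19 2025 + 38 days = Thu Jun 26 2025.
Thu Jun 26 2025 + 38 days = Sun Aug 3 2025.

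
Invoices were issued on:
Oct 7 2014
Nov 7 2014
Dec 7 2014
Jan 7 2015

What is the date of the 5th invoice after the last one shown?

Jun 7 2015

The day-of-month is always 7 (31, 30, 31 days between events).
So this recurs on the 7th of each month.
Next: February 2015 → Feb 7 2015.
March 2015: Mar 7 2015.
April 2015: Apr 7 2015.
Next: May 2015 → May 7 2015.
June 2015: Jun 7 2015.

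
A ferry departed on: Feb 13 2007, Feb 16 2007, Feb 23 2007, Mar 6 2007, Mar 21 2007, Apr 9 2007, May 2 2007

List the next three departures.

Intervals are 3, 7, 11, 15, 19, 23 days — an arithmetic progression with common difference 4.
Next gap: 27 days. May 2 2007 + 27 days = May 29 2007.
Next gap: 31 days. May 29 2007 + 31 days = Jun 29 2007.
Next gap: 35 days. Jun 29 2007 + 35 days = Aug 3 2007.

May 29 2007, Jun 29 2007, Aug 3 2007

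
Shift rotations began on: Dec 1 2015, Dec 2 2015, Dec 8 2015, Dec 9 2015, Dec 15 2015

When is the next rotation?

Dec 16 2015

The gap pattern 1, 6, 1, 6 repeats every 2 events.
These are the Tuesdays and Wednesdays of each week.
The following Wednesday is Dec 16 2015.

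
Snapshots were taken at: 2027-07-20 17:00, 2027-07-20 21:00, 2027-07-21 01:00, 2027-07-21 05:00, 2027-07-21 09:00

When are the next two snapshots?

Spacing: 4, 4, 4, 4 h — constant 4 h.
2027-07-21 09:00 + 4 h = 2027-07-21 13:00.
2027-07-21 13:00 + 4 h = 2027-07-21 17:00.

2027-07-21 13:00, 2027-07-21 17:00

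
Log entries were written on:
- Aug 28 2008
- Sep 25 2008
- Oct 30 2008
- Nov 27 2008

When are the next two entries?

All Thursdays; the gaps (28, 35, 28) vary with month length.
This is the last Thursday of each month.
December 2008 ends with Thursday Dec 25 2008.
Last Thursday of January 2009: Jan 29 2009.

Dec 25 2008, Jan 29 2009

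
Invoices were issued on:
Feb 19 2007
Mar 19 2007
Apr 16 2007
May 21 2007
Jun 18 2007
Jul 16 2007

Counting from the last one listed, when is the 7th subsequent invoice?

Feb 18 2008

Gaps: 28, 28, 35, 28, 28 days — a mix of 28 and 35. Every date is a Monday.
Each is the 3rd Monday of its month.
August 2007 — 3rd Monday is Aug 20 2007.
September 2007 — 3rd Monday is Sep 17 2007.
October 2007 — 3rd Monday is Oct 15 2007.
November 2007 — 3rd Monday is Nov 19 2007.
December 2007 — 3rd Monday is Dec 17 2007.
3rd Monday of January 2008: Jan 21 2008.
3rd Monday of February 2008: Feb 18 2008.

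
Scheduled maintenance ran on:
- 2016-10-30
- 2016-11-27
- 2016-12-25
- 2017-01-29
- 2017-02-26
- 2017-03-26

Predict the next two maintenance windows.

2017-04-30, 2017-05-28

All Sundays; the gaps (28, 28, 35, 28, 28) vary with month length.
This is the last Sunday of each month.
Last Sunday of April 2017: 2017-04-30.
Last Sunday of May 2017: 2017-05-28.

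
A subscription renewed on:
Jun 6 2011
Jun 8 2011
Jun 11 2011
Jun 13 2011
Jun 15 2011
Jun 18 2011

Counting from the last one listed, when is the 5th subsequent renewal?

Jun 29 2011

Gaps: 2, 3, 2, 2, 3 days — not constant, but cyclic with period 3.
The events fall on every Monday, Wednesday and Saturday.
The following Monday is Jun 20 2011.
Next Wednesday: Jun 22 2011.
Next Saturday: Jun 25 2011.
The following Monday is Jun 27 2011.
The following Wednesday is Jun 29 2011.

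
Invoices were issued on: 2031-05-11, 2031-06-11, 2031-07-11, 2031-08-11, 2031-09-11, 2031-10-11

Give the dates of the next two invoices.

Each date is the 11th; the gaps (31, 30, 31, 31, 30) track the month lengths.
The rule is the 11th of each month.
November 2031: 2031-11-11.
December 2031: 2031-12-11.

2031-11-11, 2031-12-11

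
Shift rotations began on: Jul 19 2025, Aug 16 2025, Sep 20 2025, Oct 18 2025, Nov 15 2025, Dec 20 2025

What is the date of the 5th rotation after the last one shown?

These are Saturdays at 28- or 35-day spacing (28, 35, 28, 28, 35).
The pattern: 3rd Saturday of the month.
January 2026 — 3rd Saturday is Jan 17 2026.
3rd Saturday of February 2026: Feb 21 2026.
March 2026 — 3rd Saturday is Mar 21 2026.
April 2026 — 3rd Saturday is Apr 18 2026.
May 2026 — 3rd Saturday is May 16 2026.

May 16 2026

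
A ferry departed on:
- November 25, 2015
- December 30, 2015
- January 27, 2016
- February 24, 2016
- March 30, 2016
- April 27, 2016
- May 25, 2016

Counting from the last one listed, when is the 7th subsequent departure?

December 28, 2016

Every date is a Wednesday; gaps 35, 28, 28, 35, 28, 28 days.
Each is the last Wednesday of its month (at least one falls on the 29th or later, ruling out '4th Wednesday').
Last Wednesday of June 2016: June 29, 2016.
July 2016 ends with Wednesday July 27, 2016.
Last Wednesday of August 2016: August 31, 2016.
September 2016 ends with Wednesday September 28, 2016.
Last Wednesday of October 2016: October 26, 2016.
Last Wednesday of November 2016: November 30, 2016.
Last Wednesday of December 2016: December 28, 2016.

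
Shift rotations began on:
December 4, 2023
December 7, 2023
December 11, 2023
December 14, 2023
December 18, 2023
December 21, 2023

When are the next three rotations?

Every event lands on a Monday or Thursday (gaps cycle 3, 4, 3, 4, 3).
So the schedule is: every Monday and Thursday.
Next Monday: December 25, 2023.
Next Thursday: December 28, 2023.
The following Monday is January 1, 2024.

December 25, 2023; December 28, 2023; January 1, 2024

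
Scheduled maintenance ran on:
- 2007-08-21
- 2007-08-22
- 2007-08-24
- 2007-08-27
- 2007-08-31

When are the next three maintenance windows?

2007-09-05, 2007-09-11, 2007-09-18

Gaps: 1, 2, 3, 4 days — each gap is 1 larger than the previous one.
Next gap: 5 days. 2007-08-31 + 5 days = 2007-09-05.
Next gap: 6 days. 2007-09-05 + 6 days = 2007-09-11.
Next gap: 7 days. 2007-09-11 + 7 days = 2007-09-18.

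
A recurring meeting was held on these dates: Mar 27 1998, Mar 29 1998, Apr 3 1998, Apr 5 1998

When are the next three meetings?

The gap pattern 2, 5, 2 repeats every 2 events.
These are the Fridays and Sundays of each week.
Next Friday: Apr 10 1998.
Next Sunday: Apr 12 1998.
The following Friday is Apr 17 1998.

Apr 10 1998, Apr 12 1998, Apr 17 1998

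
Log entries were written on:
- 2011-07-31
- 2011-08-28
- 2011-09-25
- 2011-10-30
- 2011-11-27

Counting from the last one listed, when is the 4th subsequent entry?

2012-03-25

These are Sundays with 28, 28, 35, 28-day gaps.
Each is the final Sunday of its month — 2011-07-31 is past the 28th, so '4th Sunday' doesn't fit.
Last Sunday of December 2011: 2011-12-25.
Last Sunday of January 2012: 2012-01-29.
Last Sunday of February 2012: 2012-02-26.
Last Sunday of March 2012: 2012-03-25.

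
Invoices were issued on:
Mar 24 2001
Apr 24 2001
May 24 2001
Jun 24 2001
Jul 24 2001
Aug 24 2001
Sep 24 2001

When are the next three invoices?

Oct 24 2001, Nov 24 2001, Dec 24 2001

Each date is the 24th; the gaps (31, 30, 31, 30, 31, 31) track the month lengths.
The rule is the 24th of each month.
Next: October 2001 → Oct 24 2001.
Next: November 2001 → Nov 24 2001.
December 2001: Dec 24 2001.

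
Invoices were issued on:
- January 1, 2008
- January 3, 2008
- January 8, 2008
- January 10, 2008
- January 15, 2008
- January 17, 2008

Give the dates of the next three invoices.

January 22, 2008; January 24, 2008; January 29, 2008

Gaps: 2, 5, 2, 5, 2 days — not constant, but cyclic with period 2.
The events fall on every Tuesday and Thursday.
Next Tuesday: January 22, 2008.
The following Thursday is January 24, 2008.
Next Tuesday: January 29, 2008.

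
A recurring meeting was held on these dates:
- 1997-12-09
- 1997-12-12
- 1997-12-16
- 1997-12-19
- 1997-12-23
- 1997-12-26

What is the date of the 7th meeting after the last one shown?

Every event lands on a Tuesday or Friday (gaps cycle 3, 4, 3, 4, 3).
So the schedule is: every Tuesday and Friday.
Next Tuesday: 1997-12-30.
The following Friday is 1998-01-02.
The following Tuesday is 1998-01-06.
Next Friday: 1998-01-09.
Next Tuesday: 1998-01-13.
The following Friday is 1998-01-16.
The following Tuesday is 1998-01-20.

1998-01-20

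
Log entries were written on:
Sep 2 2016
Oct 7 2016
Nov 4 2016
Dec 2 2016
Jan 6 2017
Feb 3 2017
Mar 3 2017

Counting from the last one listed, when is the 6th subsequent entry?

Gaps: 35, 28, 28, 35, 28, 28 days — a mix of 28 and 35. Every date is a Friday.
Each is the 1st Friday of its month.
April 2017 — 1st Friday is Apr 7 2017.
1st Friday of May 2017: May 5 2017.
1st Friday of June 2017: Jun 2 2017.
July 2017 — 1st Friday is Jul 7 2017.
1st Friday of August 2017: Aug 4 2017.
1st Friday of September 2017: Sep 1 2017.

Sep 1 2017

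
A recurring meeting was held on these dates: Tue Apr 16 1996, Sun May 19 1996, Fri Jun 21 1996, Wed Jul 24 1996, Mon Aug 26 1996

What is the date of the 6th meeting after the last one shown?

Every event comes 33 days after the last (33, 33, 33, 33).
Mon Aug 26 1996 + 33 days = Sat Sep 28 1996.
Sat Sep 28 1996 + 33 days = Thu Oct 31 1996.
Thu Oct 31 1996 + 33 days = Tue Dec 3 1996.
Tue Dec 3 1996 + 33 days = Sun Jan 5 1997.
Sun Jan 5 1997 + 33 days = Fri Feb 7 1997.
Fri Feb 7 1997 + 33 days = Wed Mar 12 1997.

Wed Mar 12 1997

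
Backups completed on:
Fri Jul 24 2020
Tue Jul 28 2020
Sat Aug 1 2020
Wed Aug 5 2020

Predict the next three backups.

Every event comes 4 days after the last (4, 4, 4).
Wed Aug 5 2020 + 4 days = Sun Aug 9 2020.
Sun Aug 9 2020 + 4 days = Thu Aug 13 2020.
Thu Aug 13 2020 + 4 days = Mon Aug 17 2020.

Sun Aug 9 2020, Thu Aug 13 2020, Mon Aug 17 2020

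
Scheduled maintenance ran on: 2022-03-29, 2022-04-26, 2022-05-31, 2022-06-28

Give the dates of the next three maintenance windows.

Every date is a Tuesday; gaps 28, 35, 28 days.
Each is the last Tuesday of its month (at least one falls on the 29th or later, ruling out '4th Tuesday').
July 2022 ends with Tuesday 2022-07-26.
Last Tuesday of August 2022: 2022-08-30.
September 2022 ends with Tuesday 2022-09-27.

2022-07-26, 2022-08-30, 2022-09-27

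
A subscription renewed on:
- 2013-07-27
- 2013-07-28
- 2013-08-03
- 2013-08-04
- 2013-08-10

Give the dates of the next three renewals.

2013-08-11, 2013-08-17, 2013-08-18

The gap pattern 1, 6, 1, 6 repeats every 2 events.
These are the Saturdays and Sundays of each week.
The following Sunday is 2013-08-11.
Next Saturday: 2013-08-17.
Next Sunday: 2013-08-18.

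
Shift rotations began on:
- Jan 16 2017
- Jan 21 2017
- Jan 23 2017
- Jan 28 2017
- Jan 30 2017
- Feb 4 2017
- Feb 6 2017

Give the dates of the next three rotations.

The gap pattern 5, 2, 5, 2, 5, 2 repeats every 2 events.
These are the Mondays and Saturdays of each week.
Next Saturday: Feb 11 2017.
The following Monday is Feb 13 2017.
The following Saturday is Feb 18 2017.

Feb 11 2017, Feb 13 2017, Feb 18 2017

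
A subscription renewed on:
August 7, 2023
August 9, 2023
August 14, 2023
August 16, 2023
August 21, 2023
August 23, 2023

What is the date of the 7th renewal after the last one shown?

September 18, 2023

Gaps: 2, 5, 2, 5, 2 days — not constant, but cyclic with period 2.
The events fall on every Monday and Wednesday.
The following Monday is August 28, 2023.
The following Wednesday is August 30, 2023.
The following Monday is September 4, 2023.
Next Wednesday: September 6, 2023.
The following Monday is September 11, 2023.
The following Wednesday is September 13, 2023.
The following Monday is September 18, 2023.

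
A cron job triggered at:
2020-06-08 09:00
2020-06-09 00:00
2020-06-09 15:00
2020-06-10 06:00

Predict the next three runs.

2020-06-10 21:00, 2020-06-11 12:00, 2020-06-12 03:00

The interval is a steady 15 hours (15, 15, 15).
2020-06-10 06:00 + 15 h = 2020-06-10 21:00.
2020-06-10 21:00 + 15 h = 2020-06-11 12:00.
2020-06-11 12:00 + 15 h = 2020-06-12 03:00.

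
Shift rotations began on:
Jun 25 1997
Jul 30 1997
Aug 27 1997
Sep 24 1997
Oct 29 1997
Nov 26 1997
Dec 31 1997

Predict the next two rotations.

Jan 28 1998, Feb 25 1998

All Wednesdays; the gaps (35, 28, 28, 35, 28, 35) vary with month length.
This is the last Wednesday of each month.
January 1998 ends with Wednesday Jan 28 1998.
February 1998 ends with Wednesday Feb 25 1998.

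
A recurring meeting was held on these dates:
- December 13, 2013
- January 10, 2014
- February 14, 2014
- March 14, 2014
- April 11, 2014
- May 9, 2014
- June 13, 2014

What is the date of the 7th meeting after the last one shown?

January 9, 2015

All dates are Fridays, 28, 35, 28, 28, 28, 35 days apart.
Specifically, the 2nd Friday of each month.
2nd Friday of July 2014: July 11, 2014.
2nd Friday of August 2014: August 8, 2014.
September 2014 — 2nd Friday is September 12, 2014.
October 2014 — 2nd Friday is October 10, 2014.
2nd Friday of November 2014: November 14, 2014.
2nd Friday of December 2014: December 12, 2014.
January 2015 — 2nd Friday is January 9, 2015.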